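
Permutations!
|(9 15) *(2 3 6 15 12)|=6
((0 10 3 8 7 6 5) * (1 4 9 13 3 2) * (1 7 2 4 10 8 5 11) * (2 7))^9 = ((0 8 7 6 11 1 10 4 9 13 3 5))^9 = (0 13 10 6)(1 7 5 9)(3 4 11 8)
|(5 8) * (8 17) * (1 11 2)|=|(1 11 2)(5 17 8)|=3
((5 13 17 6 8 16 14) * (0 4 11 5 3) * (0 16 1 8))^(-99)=((0 4 11 5 13 17 6)(1 8)(3 16 14))^(-99)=(0 6 17 13 5 11 4)(1 8)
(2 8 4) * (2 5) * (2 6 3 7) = [0, 1, 8, 7, 5, 6, 3, 2, 4] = (2 8 4 5 6 3 7)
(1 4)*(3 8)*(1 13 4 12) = (1 12)(3 8)(4 13) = [0, 12, 2, 8, 13, 5, 6, 7, 3, 9, 10, 11, 1, 4]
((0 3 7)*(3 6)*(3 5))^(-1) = (0 7 3 5 6)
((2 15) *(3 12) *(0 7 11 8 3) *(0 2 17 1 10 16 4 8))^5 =((0 7 11)(1 10 16 4 8 3 12 2 15 17))^5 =(0 11 7)(1 3)(2 16)(4 15)(8 17)(10 12)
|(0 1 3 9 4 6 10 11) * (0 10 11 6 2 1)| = 15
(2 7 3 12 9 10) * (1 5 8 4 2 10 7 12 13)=(1 5 8 4 2 12 9 7 3 13)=[0, 5, 12, 13, 2, 8, 6, 3, 4, 7, 10, 11, 9, 1]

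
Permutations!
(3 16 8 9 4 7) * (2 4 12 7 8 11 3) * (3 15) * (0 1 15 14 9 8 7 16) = (0 1 15 3)(2 4 7)(9 12 16 11 14) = [1, 15, 4, 0, 7, 5, 6, 2, 8, 12, 10, 14, 16, 13, 9, 3, 11]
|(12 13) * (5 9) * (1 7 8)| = 6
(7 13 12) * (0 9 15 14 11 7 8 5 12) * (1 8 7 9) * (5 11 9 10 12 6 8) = [1, 5, 2, 3, 4, 6, 8, 13, 11, 15, 12, 10, 7, 0, 9, 14] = (0 1 5 6 8 11 10 12 7 13)(9 15 14)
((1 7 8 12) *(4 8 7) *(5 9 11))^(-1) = (1 12 8 4)(5 11 9)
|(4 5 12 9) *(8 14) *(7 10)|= |(4 5 12 9)(7 10)(8 14)|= 4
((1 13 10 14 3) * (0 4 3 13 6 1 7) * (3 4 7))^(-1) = (0 7)(1 6)(10 13 14)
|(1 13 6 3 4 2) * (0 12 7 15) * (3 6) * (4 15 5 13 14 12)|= |(0 4 2 1 14 12 7 5 13 3 15)|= 11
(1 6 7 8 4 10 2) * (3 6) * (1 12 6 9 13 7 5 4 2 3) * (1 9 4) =(1 9 13 7 8 2 12 6 5)(3 4 10) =[0, 9, 12, 4, 10, 1, 5, 8, 2, 13, 3, 11, 6, 7]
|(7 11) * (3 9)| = |(3 9)(7 11)| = 2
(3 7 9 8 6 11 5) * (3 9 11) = (3 7 11 5 9 8 6) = [0, 1, 2, 7, 4, 9, 3, 11, 6, 8, 10, 5]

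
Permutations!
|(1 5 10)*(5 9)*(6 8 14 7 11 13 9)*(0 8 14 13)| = |(0 8 13 9 5 10 1 6 14 7 11)| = 11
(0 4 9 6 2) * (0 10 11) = [4, 1, 10, 3, 9, 5, 2, 7, 8, 6, 11, 0] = (0 4 9 6 2 10 11)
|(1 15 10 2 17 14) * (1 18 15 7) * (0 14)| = 14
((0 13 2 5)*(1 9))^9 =(0 13 2 5)(1 9)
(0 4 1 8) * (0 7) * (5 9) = (0 4 1 8 7)(5 9) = [4, 8, 2, 3, 1, 9, 6, 0, 7, 5]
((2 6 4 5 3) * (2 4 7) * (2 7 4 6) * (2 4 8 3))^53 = (2 5 4)(3 8 6)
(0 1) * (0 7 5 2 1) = (1 7 5 2) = [0, 7, 1, 3, 4, 2, 6, 5]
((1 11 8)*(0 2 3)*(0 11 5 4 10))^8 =(0 10 4 5 1 8 11 3 2) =((0 2 3 11 8 1 5 4 10))^8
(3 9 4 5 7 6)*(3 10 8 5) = (3 9 4)(5 7 6 10 8) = [0, 1, 2, 9, 3, 7, 10, 6, 5, 4, 8]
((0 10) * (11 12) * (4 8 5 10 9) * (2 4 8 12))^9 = (0 10 5 8 9)(2 4 12 11)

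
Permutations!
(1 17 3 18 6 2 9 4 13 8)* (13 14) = (1 17 3 18 6 2 9 4 14 13 8) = [0, 17, 9, 18, 14, 5, 2, 7, 1, 4, 10, 11, 12, 8, 13, 15, 16, 3, 6]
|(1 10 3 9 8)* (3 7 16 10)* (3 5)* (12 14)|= 30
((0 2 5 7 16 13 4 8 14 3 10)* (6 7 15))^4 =((0 2 5 15 6 7 16 13 4 8 14 3 10))^4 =(0 6 4 10 15 13 3 5 16 14 2 7 8)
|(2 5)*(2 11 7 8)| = 5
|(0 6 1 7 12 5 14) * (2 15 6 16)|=|(0 16 2 15 6 1 7 12 5 14)|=10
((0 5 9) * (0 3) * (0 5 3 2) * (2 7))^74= (0 5 7)(2 3 9)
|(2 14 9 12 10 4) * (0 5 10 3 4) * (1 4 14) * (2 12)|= 21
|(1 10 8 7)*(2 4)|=4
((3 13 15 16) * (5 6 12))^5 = (3 13 15 16)(5 12 6)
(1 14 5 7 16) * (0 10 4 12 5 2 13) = (0 10 4 12 5 7 16 1 14 2 13) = [10, 14, 13, 3, 12, 7, 6, 16, 8, 9, 4, 11, 5, 0, 2, 15, 1]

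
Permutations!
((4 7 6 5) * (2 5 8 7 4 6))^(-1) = ((2 5 6 8 7))^(-1) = (2 7 8 6 5)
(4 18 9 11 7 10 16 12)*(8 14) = [0, 1, 2, 3, 18, 5, 6, 10, 14, 11, 16, 7, 4, 13, 8, 15, 12, 17, 9] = (4 18 9 11 7 10 16 12)(8 14)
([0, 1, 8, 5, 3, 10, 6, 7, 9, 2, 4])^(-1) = [0, 1, 9, 4, 10, 3, 6, 7, 2, 8, 5]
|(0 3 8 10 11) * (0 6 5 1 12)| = |(0 3 8 10 11 6 5 1 12)| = 9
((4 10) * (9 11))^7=((4 10)(9 11))^7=(4 10)(9 11)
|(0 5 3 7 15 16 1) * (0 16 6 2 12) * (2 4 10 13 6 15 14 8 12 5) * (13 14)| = 12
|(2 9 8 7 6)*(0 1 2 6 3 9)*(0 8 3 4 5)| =14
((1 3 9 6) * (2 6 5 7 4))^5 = (1 4 9 6 7 3 2 5) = ((1 3 9 5 7 4 2 6))^5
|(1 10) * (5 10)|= |(1 5 10)|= 3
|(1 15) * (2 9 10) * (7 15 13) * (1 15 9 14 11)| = 8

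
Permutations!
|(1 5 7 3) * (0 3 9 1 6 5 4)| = |(0 3 6 5 7 9 1 4)| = 8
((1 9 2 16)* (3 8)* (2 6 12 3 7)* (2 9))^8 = ((1 2 16)(3 8 7 9 6 12))^8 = (1 16 2)(3 7 6)(8 9 12)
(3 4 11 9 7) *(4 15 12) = (3 15 12 4 11 9 7) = [0, 1, 2, 15, 11, 5, 6, 3, 8, 7, 10, 9, 4, 13, 14, 12]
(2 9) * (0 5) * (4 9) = (0 5)(2 4 9) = [5, 1, 4, 3, 9, 0, 6, 7, 8, 2]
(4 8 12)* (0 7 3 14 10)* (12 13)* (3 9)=(0 7 9 3 14 10)(4 8 13 12)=[7, 1, 2, 14, 8, 5, 6, 9, 13, 3, 0, 11, 4, 12, 10]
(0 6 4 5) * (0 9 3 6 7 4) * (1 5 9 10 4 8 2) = (0 7 8 2 1 5 10 4 9 3 6) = [7, 5, 1, 6, 9, 10, 0, 8, 2, 3, 4]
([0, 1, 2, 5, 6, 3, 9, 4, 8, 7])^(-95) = [0, 1, 2, 5, 6, 3, 9, 4, 8, 7]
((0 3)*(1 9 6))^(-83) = (0 3)(1 9 6)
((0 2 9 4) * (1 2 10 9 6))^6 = ((0 10 9 4)(1 2 6))^6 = (0 9)(4 10)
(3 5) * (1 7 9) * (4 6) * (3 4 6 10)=(1 7 9)(3 5 4 10)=[0, 7, 2, 5, 10, 4, 6, 9, 8, 1, 3]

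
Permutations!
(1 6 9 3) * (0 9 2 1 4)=(0 9 3 4)(1 6 2)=[9, 6, 1, 4, 0, 5, 2, 7, 8, 3]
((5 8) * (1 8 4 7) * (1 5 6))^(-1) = ((1 8 6)(4 7 5))^(-1) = (1 6 8)(4 5 7)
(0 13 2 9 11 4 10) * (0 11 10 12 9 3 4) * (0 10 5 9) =[13, 1, 3, 4, 12, 9, 6, 7, 8, 5, 11, 10, 0, 2] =(0 13 2 3 4 12)(5 9)(10 11)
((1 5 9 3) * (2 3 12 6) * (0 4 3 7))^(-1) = (0 7 2 6 12 9 5 1 3 4)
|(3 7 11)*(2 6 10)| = |(2 6 10)(3 7 11)| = 3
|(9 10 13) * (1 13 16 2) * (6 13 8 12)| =9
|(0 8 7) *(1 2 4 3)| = 12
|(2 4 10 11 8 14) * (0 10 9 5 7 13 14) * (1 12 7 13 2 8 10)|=22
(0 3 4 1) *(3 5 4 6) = [5, 0, 2, 6, 1, 4, 3] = (0 5 4 1)(3 6)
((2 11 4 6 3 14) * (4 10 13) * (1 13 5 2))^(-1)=((1 13 4 6 3 14)(2 11 10 5))^(-1)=(1 14 3 6 4 13)(2 5 10 11)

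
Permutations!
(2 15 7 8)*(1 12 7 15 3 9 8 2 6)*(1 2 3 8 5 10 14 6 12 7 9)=(15)(1 7 3)(2 8 12 9 5 10 14 6)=[0, 7, 8, 1, 4, 10, 2, 3, 12, 5, 14, 11, 9, 13, 6, 15]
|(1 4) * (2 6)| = 2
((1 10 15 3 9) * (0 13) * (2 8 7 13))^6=(0 2 8 7 13)(1 10 15 3 9)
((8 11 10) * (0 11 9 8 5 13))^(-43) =(0 10 13 11 5)(8 9)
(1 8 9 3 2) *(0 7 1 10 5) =(0 7 1 8 9 3 2 10 5) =[7, 8, 10, 2, 4, 0, 6, 1, 9, 3, 5]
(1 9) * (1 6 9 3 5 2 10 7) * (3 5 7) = [0, 5, 10, 7, 4, 2, 9, 1, 8, 6, 3] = (1 5 2 10 3 7)(6 9)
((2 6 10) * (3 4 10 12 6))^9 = (2 3 4 10)(6 12)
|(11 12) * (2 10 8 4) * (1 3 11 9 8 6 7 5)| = |(1 3 11 12 9 8 4 2 10 6 7 5)| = 12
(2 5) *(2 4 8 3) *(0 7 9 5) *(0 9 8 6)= [7, 1, 9, 2, 6, 4, 0, 8, 3, 5]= (0 7 8 3 2 9 5 4 6)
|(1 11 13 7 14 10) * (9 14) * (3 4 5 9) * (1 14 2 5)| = 6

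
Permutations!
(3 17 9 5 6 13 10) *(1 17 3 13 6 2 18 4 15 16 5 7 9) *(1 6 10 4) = (1 17 6 10 13 4 15 16 5 2 18)(7 9) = [0, 17, 18, 3, 15, 2, 10, 9, 8, 7, 13, 11, 12, 4, 14, 16, 5, 6, 1]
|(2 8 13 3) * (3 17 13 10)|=|(2 8 10 3)(13 17)|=4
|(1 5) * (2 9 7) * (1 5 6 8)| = |(1 6 8)(2 9 7)| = 3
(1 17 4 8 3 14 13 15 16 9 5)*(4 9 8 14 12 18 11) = [0, 17, 2, 12, 14, 1, 6, 7, 3, 5, 10, 4, 18, 15, 13, 16, 8, 9, 11] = (1 17 9 5)(3 12 18 11 4 14 13 15 16 8)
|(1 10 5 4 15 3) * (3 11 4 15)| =|(1 10 5 15 11 4 3)| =7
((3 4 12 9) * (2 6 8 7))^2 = (2 8)(3 12)(4 9)(6 7)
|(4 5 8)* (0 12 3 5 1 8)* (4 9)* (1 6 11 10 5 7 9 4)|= |(0 12 3 7 9 1 8 4 6 11 10 5)|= 12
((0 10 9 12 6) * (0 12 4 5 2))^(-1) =(0 2 5 4 9 10)(6 12)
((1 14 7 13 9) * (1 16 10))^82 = ((1 14 7 13 9 16 10))^82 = (1 16 13 14 10 9 7)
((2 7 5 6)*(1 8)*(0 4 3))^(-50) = ((0 4 3)(1 8)(2 7 5 6))^(-50) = (8)(0 4 3)(2 5)(6 7)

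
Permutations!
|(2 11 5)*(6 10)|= 6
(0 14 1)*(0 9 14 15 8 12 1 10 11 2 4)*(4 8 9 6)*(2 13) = (0 15 9 14 10 11 13 2 8 12 1 6 4) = [15, 6, 8, 3, 0, 5, 4, 7, 12, 14, 11, 13, 1, 2, 10, 9]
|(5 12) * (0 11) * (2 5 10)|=4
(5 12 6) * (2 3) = (2 3)(5 12 6) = [0, 1, 3, 2, 4, 12, 5, 7, 8, 9, 10, 11, 6]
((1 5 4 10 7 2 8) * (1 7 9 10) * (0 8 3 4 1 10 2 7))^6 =((0 8)(1 5)(2 3 4 10 9))^6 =(2 3 4 10 9)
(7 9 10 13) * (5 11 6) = (5 11 6)(7 9 10 13) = [0, 1, 2, 3, 4, 11, 5, 9, 8, 10, 13, 6, 12, 7]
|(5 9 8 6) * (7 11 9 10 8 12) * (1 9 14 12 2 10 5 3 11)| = |(1 9 2 10 8 6 3 11 14 12 7)| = 11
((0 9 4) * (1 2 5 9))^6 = ((0 1 2 5 9 4))^6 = (9)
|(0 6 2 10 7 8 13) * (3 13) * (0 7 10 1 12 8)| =|(0 6 2 1 12 8 3 13 7)| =9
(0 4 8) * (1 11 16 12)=[4, 11, 2, 3, 8, 5, 6, 7, 0, 9, 10, 16, 1, 13, 14, 15, 12]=(0 4 8)(1 11 16 12)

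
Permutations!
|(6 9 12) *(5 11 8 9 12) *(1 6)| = |(1 6 12)(5 11 8 9)| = 12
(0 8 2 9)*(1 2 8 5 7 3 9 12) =(0 5 7 3 9)(1 2 12) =[5, 2, 12, 9, 4, 7, 6, 3, 8, 0, 10, 11, 1]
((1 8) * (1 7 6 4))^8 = (1 6 8 4 7)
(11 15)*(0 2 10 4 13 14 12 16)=(0 2 10 4 13 14 12 16)(11 15)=[2, 1, 10, 3, 13, 5, 6, 7, 8, 9, 4, 15, 16, 14, 12, 11, 0]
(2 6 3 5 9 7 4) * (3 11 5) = (2 6 11 5 9 7 4) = [0, 1, 6, 3, 2, 9, 11, 4, 8, 7, 10, 5]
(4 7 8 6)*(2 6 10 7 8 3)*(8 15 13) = (2 6 4 15 13 8 10 7 3) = [0, 1, 6, 2, 15, 5, 4, 3, 10, 9, 7, 11, 12, 8, 14, 13]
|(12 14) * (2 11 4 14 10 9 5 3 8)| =10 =|(2 11 4 14 12 10 9 5 3 8)|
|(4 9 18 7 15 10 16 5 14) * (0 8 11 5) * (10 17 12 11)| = 20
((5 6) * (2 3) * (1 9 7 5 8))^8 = ((1 9 7 5 6 8)(2 3))^8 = (1 7 6)(5 8 9)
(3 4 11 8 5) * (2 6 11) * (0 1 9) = (0 1 9)(2 6 11 8 5 3 4) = [1, 9, 6, 4, 2, 3, 11, 7, 5, 0, 10, 8]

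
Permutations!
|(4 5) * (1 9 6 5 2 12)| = |(1 9 6 5 4 2 12)| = 7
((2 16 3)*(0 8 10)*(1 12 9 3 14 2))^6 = (16)(1 9)(3 12)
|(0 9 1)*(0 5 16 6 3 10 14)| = 9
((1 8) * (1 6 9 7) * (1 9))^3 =(7 9)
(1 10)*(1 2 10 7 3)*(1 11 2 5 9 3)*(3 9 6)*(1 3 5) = (1 7 3 11 2 10)(5 6) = [0, 7, 10, 11, 4, 6, 5, 3, 8, 9, 1, 2]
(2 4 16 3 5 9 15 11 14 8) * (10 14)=[0, 1, 4, 5, 16, 9, 6, 7, 2, 15, 14, 10, 12, 13, 8, 11, 3]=(2 4 16 3 5 9 15 11 10 14 8)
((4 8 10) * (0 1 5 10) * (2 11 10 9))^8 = (0 8 4 10 11 2 9 5 1)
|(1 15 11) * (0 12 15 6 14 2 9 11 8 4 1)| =|(0 12 15 8 4 1 6 14 2 9 11)| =11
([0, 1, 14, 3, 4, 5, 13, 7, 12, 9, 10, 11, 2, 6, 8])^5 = [0, 1, 14, 3, 4, 5, 13, 7, 12, 9, 10, 11, 2, 6, 8]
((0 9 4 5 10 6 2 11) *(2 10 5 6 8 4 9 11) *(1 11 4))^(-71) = (0 11 1 8 10 6 4)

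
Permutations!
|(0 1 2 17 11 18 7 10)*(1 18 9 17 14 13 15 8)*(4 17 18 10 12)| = |(0 10)(1 2 14 13 15 8)(4 17 11 9 18 7 12)| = 42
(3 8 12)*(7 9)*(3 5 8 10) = (3 10)(5 8 12)(7 9) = [0, 1, 2, 10, 4, 8, 6, 9, 12, 7, 3, 11, 5]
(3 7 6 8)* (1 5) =(1 5)(3 7 6 8) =[0, 5, 2, 7, 4, 1, 8, 6, 3]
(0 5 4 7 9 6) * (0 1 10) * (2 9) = (0 5 4 7 2 9 6 1 10) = [5, 10, 9, 3, 7, 4, 1, 2, 8, 6, 0]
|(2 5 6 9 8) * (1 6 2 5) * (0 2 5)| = |(0 2 1 6 9 8)| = 6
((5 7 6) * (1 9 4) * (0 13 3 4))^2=(0 3 1)(4 9 13)(5 6 7)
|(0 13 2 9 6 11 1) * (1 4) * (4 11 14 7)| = |(0 13 2 9 6 14 7 4 1)| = 9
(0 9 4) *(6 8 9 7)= (0 7 6 8 9 4)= [7, 1, 2, 3, 0, 5, 8, 6, 9, 4]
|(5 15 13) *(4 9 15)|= 5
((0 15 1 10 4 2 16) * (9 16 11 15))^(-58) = (0 16 9)(1 4 11)(2 15 10)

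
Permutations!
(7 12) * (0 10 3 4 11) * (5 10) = (0 5 10 3 4 11)(7 12) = [5, 1, 2, 4, 11, 10, 6, 12, 8, 9, 3, 0, 7]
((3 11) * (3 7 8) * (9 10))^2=(3 7)(8 11)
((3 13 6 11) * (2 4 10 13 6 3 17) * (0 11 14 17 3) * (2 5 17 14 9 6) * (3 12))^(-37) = (0 3 10 11 2 13 12 4)(5 17)(6 9)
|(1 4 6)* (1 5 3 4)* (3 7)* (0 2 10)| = 15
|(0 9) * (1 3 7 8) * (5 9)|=|(0 5 9)(1 3 7 8)|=12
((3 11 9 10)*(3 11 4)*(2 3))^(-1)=(2 4 3)(9 11 10)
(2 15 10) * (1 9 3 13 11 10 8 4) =(1 9 3 13 11 10 2 15 8 4) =[0, 9, 15, 13, 1, 5, 6, 7, 4, 3, 2, 10, 12, 11, 14, 8]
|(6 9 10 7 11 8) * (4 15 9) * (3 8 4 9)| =|(3 8 6 9 10 7 11 4 15)| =9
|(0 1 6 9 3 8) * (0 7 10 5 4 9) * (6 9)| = 10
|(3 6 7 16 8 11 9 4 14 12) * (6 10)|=11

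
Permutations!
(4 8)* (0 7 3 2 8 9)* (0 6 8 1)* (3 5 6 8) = (0 7 5 6 3 2 1)(4 9 8) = [7, 0, 1, 2, 9, 6, 3, 5, 4, 8]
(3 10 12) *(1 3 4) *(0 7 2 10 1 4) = [7, 3, 10, 1, 4, 5, 6, 2, 8, 9, 12, 11, 0] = (0 7 2 10 12)(1 3)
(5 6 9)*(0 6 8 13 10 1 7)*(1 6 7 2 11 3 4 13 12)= (0 7)(1 2 11 3 4 13 10 6 9 5 8 12)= [7, 2, 11, 4, 13, 8, 9, 0, 12, 5, 6, 3, 1, 10]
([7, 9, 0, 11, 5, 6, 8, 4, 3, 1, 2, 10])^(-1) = (0 2 10 11 3 8 6 5 4 7)(1 9)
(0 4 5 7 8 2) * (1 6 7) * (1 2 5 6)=(0 4 6 7 8 5 2)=[4, 1, 0, 3, 6, 2, 7, 8, 5]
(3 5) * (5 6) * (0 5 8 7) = (0 5 3 6 8 7) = [5, 1, 2, 6, 4, 3, 8, 0, 7]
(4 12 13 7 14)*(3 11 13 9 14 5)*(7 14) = (3 11 13 14 4 12 9 7 5) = [0, 1, 2, 11, 12, 3, 6, 5, 8, 7, 10, 13, 9, 14, 4]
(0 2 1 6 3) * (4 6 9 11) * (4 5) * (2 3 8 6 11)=[3, 9, 1, 0, 11, 4, 8, 7, 6, 2, 10, 5]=(0 3)(1 9 2)(4 11 5)(6 8)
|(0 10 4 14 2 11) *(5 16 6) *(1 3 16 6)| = 6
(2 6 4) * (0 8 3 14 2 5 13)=[8, 1, 6, 14, 5, 13, 4, 7, 3, 9, 10, 11, 12, 0, 2]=(0 8 3 14 2 6 4 5 13)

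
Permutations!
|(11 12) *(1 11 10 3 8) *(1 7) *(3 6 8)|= |(1 11 12 10 6 8 7)|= 7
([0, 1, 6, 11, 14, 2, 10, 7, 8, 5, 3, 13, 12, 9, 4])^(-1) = [0, 1, 5, 10, 14, 9, 2, 7, 8, 13, 6, 3, 12, 11, 4]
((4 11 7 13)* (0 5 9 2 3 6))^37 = (0 5 9 2 3 6)(4 11 7 13)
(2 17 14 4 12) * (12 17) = (2 12)(4 17 14) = [0, 1, 12, 3, 17, 5, 6, 7, 8, 9, 10, 11, 2, 13, 4, 15, 16, 14]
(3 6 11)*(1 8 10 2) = (1 8 10 2)(3 6 11) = [0, 8, 1, 6, 4, 5, 11, 7, 10, 9, 2, 3]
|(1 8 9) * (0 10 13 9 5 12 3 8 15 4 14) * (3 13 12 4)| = |(0 10 12 13 9 1 15 3 8 5 4 14)| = 12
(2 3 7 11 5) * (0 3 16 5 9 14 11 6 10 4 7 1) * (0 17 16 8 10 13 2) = (0 3 1 17 16 5)(2 8 10 4 7 6 13)(9 14 11) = [3, 17, 8, 1, 7, 0, 13, 6, 10, 14, 4, 9, 12, 2, 11, 15, 5, 16]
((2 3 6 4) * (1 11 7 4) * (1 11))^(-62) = ((2 3 6 11 7 4))^(-62) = (2 7 6)(3 4 11)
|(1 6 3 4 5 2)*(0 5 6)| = 12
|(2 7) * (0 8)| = 2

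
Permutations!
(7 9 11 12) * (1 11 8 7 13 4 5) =(1 11 12 13 4 5)(7 9 8) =[0, 11, 2, 3, 5, 1, 6, 9, 7, 8, 10, 12, 13, 4]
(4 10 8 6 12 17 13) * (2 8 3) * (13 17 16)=(17)(2 8 6 12 16 13 4 10 3)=[0, 1, 8, 2, 10, 5, 12, 7, 6, 9, 3, 11, 16, 4, 14, 15, 13, 17]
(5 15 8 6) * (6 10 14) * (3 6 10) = (3 6 5 15 8)(10 14) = [0, 1, 2, 6, 4, 15, 5, 7, 3, 9, 14, 11, 12, 13, 10, 8]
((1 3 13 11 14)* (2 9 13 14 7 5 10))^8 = (1 14 3)(2 9 13 11 7 5 10)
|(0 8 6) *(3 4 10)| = 3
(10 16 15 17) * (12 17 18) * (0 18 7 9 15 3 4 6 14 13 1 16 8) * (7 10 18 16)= (0 16 3 4 6 14 13 1 7 9 15 10 8)(12 17 18)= [16, 7, 2, 4, 6, 5, 14, 9, 0, 15, 8, 11, 17, 1, 13, 10, 3, 18, 12]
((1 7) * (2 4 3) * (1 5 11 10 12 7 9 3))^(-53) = ((1 9 3 2 4)(5 11 10 12 7))^(-53) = (1 3 4 9 2)(5 10 7 11 12)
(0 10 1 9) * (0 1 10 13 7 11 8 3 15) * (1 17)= (0 13 7 11 8 3 15)(1 9 17)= [13, 9, 2, 15, 4, 5, 6, 11, 3, 17, 10, 8, 12, 7, 14, 0, 16, 1]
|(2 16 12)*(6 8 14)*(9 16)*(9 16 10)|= 6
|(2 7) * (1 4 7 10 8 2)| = 3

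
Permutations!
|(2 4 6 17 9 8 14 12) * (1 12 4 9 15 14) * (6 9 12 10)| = 18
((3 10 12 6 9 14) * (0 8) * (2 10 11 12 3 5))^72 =((0 8)(2 10 3 11 12 6 9 14 5))^72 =(14)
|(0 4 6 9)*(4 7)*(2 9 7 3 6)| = |(0 3 6 7 4 2 9)| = 7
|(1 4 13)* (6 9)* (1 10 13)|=2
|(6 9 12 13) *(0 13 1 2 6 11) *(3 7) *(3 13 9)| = |(0 9 12 1 2 6 3 7 13 11)| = 10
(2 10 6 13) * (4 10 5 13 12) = (2 5 13)(4 10 6 12) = [0, 1, 5, 3, 10, 13, 12, 7, 8, 9, 6, 11, 4, 2]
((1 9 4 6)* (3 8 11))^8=((1 9 4 6)(3 8 11))^8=(3 11 8)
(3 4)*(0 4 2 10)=[4, 1, 10, 2, 3, 5, 6, 7, 8, 9, 0]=(0 4 3 2 10)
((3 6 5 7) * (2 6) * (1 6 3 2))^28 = (1 2 5)(3 7 6) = ((1 6 5 7 2 3))^28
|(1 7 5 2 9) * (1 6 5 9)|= 6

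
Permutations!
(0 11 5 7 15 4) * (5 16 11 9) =(0 9 5 7 15 4)(11 16) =[9, 1, 2, 3, 0, 7, 6, 15, 8, 5, 10, 16, 12, 13, 14, 4, 11]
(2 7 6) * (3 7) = [0, 1, 3, 7, 4, 5, 2, 6] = (2 3 7 6)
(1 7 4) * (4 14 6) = (1 7 14 6 4) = [0, 7, 2, 3, 1, 5, 4, 14, 8, 9, 10, 11, 12, 13, 6]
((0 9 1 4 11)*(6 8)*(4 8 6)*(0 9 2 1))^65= (0 1 4 9 2 8 11)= ((0 2 1 8 4 11 9))^65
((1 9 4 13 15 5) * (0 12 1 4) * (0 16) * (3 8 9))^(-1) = ((0 12 1 3 8 9 16)(4 13 15 5))^(-1) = (0 16 9 8 3 1 12)(4 5 15 13)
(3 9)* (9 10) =[0, 1, 2, 10, 4, 5, 6, 7, 8, 3, 9] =(3 10 9)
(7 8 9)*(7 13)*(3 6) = (3 6)(7 8 9 13) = [0, 1, 2, 6, 4, 5, 3, 8, 9, 13, 10, 11, 12, 7]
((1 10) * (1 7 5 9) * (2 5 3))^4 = ((1 10 7 3 2 5 9))^4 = (1 2 10 5 7 9 3)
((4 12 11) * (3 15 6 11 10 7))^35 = ((3 15 6 11 4 12 10 7))^35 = (3 11 10 15 4 7 6 12)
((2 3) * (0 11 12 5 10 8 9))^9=(0 12 10 9 11 5 8)(2 3)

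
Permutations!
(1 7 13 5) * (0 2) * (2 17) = (0 17 2)(1 7 13 5) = [17, 7, 0, 3, 4, 1, 6, 13, 8, 9, 10, 11, 12, 5, 14, 15, 16, 2]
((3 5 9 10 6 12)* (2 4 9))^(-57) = (2 5 3 12 6 10 9 4)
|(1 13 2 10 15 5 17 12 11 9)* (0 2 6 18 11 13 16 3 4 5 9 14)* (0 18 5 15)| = |(0 2 10)(1 16 3 4 15 9)(5 17 12 13 6)(11 14 18)| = 30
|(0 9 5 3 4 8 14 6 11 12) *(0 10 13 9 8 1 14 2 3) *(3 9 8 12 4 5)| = |(0 12 10 13 8 2 9 3 5)(1 14 6 11 4)| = 45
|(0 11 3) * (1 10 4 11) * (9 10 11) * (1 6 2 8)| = |(0 6 2 8 1 11 3)(4 9 10)| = 21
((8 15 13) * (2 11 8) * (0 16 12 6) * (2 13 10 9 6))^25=((0 16 12 2 11 8 15 10 9 6))^25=(0 8)(2 9)(6 11)(10 12)(15 16)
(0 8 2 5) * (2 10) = [8, 1, 5, 3, 4, 0, 6, 7, 10, 9, 2] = (0 8 10 2 5)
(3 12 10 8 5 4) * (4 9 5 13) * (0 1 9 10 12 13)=(0 1 9 5 10 8)(3 13 4)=[1, 9, 2, 13, 3, 10, 6, 7, 0, 5, 8, 11, 12, 4]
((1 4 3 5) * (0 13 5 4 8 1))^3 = (13)(1 8)(3 4)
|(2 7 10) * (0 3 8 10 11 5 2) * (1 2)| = 20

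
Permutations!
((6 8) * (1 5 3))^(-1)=((1 5 3)(6 8))^(-1)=(1 3 5)(6 8)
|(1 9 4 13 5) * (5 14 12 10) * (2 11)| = |(1 9 4 13 14 12 10 5)(2 11)| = 8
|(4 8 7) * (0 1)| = 6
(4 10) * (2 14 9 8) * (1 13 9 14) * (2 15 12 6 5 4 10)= (1 13 9 8 15 12 6 5 4 2)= [0, 13, 1, 3, 2, 4, 5, 7, 15, 8, 10, 11, 6, 9, 14, 12]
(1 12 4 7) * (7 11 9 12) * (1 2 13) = [0, 7, 13, 3, 11, 5, 6, 2, 8, 12, 10, 9, 4, 1] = (1 7 2 13)(4 11 9 12)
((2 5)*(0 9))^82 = ((0 9)(2 5))^82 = (9)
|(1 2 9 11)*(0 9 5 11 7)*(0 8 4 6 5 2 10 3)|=11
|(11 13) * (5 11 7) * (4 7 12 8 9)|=8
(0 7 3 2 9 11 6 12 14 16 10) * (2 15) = [7, 1, 9, 15, 4, 5, 12, 3, 8, 11, 0, 6, 14, 13, 16, 2, 10] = (0 7 3 15 2 9 11 6 12 14 16 10)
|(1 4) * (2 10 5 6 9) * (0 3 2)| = 14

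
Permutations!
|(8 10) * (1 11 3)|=|(1 11 3)(8 10)|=6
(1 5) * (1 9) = [0, 5, 2, 3, 4, 9, 6, 7, 8, 1] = (1 5 9)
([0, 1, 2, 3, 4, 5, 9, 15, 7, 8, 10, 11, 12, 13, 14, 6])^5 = [0, 1, 2, 3, 4, 5, 6, 7, 8, 9, 10, 11, 12, 13, 14, 15]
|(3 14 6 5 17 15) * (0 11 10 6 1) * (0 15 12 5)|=|(0 11 10 6)(1 15 3 14)(5 17 12)|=12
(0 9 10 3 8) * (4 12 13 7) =(0 9 10 3 8)(4 12 13 7) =[9, 1, 2, 8, 12, 5, 6, 4, 0, 10, 3, 11, 13, 7]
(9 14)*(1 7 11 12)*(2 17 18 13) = (1 7 11 12)(2 17 18 13)(9 14) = [0, 7, 17, 3, 4, 5, 6, 11, 8, 14, 10, 12, 1, 2, 9, 15, 16, 18, 13]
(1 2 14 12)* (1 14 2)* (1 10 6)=(1 10 6)(12 14)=[0, 10, 2, 3, 4, 5, 1, 7, 8, 9, 6, 11, 14, 13, 12]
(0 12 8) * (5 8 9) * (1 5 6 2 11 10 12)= (0 1 5 8)(2 11 10 12 9 6)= [1, 5, 11, 3, 4, 8, 2, 7, 0, 6, 12, 10, 9]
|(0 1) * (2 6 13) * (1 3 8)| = |(0 3 8 1)(2 6 13)| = 12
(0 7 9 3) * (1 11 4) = (0 7 9 3)(1 11 4) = [7, 11, 2, 0, 1, 5, 6, 9, 8, 3, 10, 4]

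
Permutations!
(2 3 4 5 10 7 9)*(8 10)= [0, 1, 3, 4, 5, 8, 6, 9, 10, 2, 7]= (2 3 4 5 8 10 7 9)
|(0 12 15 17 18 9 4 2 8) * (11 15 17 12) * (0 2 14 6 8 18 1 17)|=28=|(0 11 15 12)(1 17)(2 18 9 4 14 6 8)|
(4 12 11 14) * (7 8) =[0, 1, 2, 3, 12, 5, 6, 8, 7, 9, 10, 14, 11, 13, 4] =(4 12 11 14)(7 8)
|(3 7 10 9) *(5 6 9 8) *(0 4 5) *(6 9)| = |(0 4 5 9 3 7 10 8)| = 8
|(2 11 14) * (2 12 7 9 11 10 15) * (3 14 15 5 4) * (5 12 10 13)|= |(2 13 5 4 3 14 10 12 7 9 11 15)|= 12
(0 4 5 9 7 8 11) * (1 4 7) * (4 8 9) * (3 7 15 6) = (0 15 6 3 7 9 1 8 11)(4 5) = [15, 8, 2, 7, 5, 4, 3, 9, 11, 1, 10, 0, 12, 13, 14, 6]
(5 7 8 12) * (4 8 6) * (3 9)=(3 9)(4 8 12 5 7 6)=[0, 1, 2, 9, 8, 7, 4, 6, 12, 3, 10, 11, 5]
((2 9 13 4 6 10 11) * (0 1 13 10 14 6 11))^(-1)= ((0 1 13 4 11 2 9 10)(6 14))^(-1)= (0 10 9 2 11 4 13 1)(6 14)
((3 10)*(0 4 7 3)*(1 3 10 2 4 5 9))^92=((0 5 9 1 3 2 4 7 10))^92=(0 9 3 4 10 5 1 2 7)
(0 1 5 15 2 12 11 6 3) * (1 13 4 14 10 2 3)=(0 13 4 14 10 2 12 11 6 1 5 15 3)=[13, 5, 12, 0, 14, 15, 1, 7, 8, 9, 2, 6, 11, 4, 10, 3]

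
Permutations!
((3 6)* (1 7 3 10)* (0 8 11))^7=(0 8 11)(1 3 10 7 6)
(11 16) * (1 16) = (1 16 11) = [0, 16, 2, 3, 4, 5, 6, 7, 8, 9, 10, 1, 12, 13, 14, 15, 11]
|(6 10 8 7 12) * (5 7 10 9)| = |(5 7 12 6 9)(8 10)| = 10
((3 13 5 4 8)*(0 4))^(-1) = (0 5 13 3 8 4) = ((0 4 8 3 13 5))^(-1)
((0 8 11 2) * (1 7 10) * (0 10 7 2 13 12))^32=((0 8 11 13 12)(1 2 10))^32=(0 11 12 8 13)(1 10 2)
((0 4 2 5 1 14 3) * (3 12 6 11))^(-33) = ((0 4 2 5 1 14 12 6 11 3))^(-33) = (0 6 1 4 11 14 2 3 12 5)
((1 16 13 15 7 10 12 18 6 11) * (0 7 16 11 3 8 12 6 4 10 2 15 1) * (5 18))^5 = (0 13 2 11 16 7 1 15)(3 4 12 6 18 8 10 5)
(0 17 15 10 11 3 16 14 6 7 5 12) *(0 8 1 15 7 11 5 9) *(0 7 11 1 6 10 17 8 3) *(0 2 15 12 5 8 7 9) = (0 7)(1 12 3 16 14 10 8 6)(2 15 17 11) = [7, 12, 15, 16, 4, 5, 1, 0, 6, 9, 8, 2, 3, 13, 10, 17, 14, 11]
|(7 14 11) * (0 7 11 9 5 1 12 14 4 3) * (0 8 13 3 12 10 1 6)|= |(0 7 4 12 14 9 5 6)(1 10)(3 8 13)|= 24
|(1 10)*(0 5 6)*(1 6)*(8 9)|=|(0 5 1 10 6)(8 9)|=10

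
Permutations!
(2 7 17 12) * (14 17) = [0, 1, 7, 3, 4, 5, 6, 14, 8, 9, 10, 11, 2, 13, 17, 15, 16, 12] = (2 7 14 17 12)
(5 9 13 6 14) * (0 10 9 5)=[10, 1, 2, 3, 4, 5, 14, 7, 8, 13, 9, 11, 12, 6, 0]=(0 10 9 13 6 14)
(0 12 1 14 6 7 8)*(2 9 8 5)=(0 12 1 14 6 7 5 2 9 8)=[12, 14, 9, 3, 4, 2, 7, 5, 0, 8, 10, 11, 1, 13, 6]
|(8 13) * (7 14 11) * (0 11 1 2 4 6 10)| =18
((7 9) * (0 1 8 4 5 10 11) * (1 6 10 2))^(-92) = (11)(1 5 8 2 4)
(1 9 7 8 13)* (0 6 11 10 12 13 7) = (0 6 11 10 12 13 1 9)(7 8) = [6, 9, 2, 3, 4, 5, 11, 8, 7, 0, 12, 10, 13, 1]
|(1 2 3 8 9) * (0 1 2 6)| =12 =|(0 1 6)(2 3 8 9)|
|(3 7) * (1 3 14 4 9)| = 6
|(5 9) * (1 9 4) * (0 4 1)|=|(0 4)(1 9 5)|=6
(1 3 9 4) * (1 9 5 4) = (1 3 5 4 9) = [0, 3, 2, 5, 9, 4, 6, 7, 8, 1]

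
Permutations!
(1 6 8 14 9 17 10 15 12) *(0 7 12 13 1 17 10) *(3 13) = (0 7 12 17)(1 6 8 14 9 10 15 3 13) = [7, 6, 2, 13, 4, 5, 8, 12, 14, 10, 15, 11, 17, 1, 9, 3, 16, 0]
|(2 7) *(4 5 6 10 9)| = |(2 7)(4 5 6 10 9)| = 10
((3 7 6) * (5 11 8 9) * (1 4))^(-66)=((1 4)(3 7 6)(5 11 8 9))^(-66)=(5 8)(9 11)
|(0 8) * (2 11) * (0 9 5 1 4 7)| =14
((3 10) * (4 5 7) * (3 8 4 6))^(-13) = ((3 10 8 4 5 7 6))^(-13) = (3 10 8 4 5 7 6)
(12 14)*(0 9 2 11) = (0 9 2 11)(12 14) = [9, 1, 11, 3, 4, 5, 6, 7, 8, 2, 10, 0, 14, 13, 12]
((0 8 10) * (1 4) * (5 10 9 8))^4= ((0 5 10)(1 4)(8 9))^4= (0 5 10)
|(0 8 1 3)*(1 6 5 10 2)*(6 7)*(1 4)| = 10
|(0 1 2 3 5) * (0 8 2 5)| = 6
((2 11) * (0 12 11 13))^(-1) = (0 13 2 11 12)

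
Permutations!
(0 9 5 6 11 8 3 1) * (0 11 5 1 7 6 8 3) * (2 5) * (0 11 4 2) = (0 9 1 4 2 5 8 11 3 7 6) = [9, 4, 5, 7, 2, 8, 0, 6, 11, 1, 10, 3]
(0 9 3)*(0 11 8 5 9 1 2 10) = [1, 2, 10, 11, 4, 9, 6, 7, 5, 3, 0, 8] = (0 1 2 10)(3 11 8 5 9)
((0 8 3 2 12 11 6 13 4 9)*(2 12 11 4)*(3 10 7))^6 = ((0 8 10 7 3 12 4 9)(2 11 6 13))^6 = (0 4 3 10)(2 6)(7 8 9 12)(11 13)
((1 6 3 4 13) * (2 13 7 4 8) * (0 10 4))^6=((0 10 4 7)(1 6 3 8 2 13))^6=(13)(0 4)(7 10)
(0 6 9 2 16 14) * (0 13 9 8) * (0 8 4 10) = [6, 1, 16, 3, 10, 5, 4, 7, 8, 2, 0, 11, 12, 9, 13, 15, 14] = (0 6 4 10)(2 16 14 13 9)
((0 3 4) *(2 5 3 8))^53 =((0 8 2 5 3 4))^53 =(0 4 3 5 2 8)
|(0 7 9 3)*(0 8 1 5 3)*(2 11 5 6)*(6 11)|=|(0 7 9)(1 11 5 3 8)(2 6)|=30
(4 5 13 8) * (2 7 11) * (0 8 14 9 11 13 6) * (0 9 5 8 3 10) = (0 3 10)(2 7 13 14 5 6 9 11)(4 8) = [3, 1, 7, 10, 8, 6, 9, 13, 4, 11, 0, 2, 12, 14, 5]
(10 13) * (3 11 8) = (3 11 8)(10 13) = [0, 1, 2, 11, 4, 5, 6, 7, 3, 9, 13, 8, 12, 10]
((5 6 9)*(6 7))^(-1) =(5 9 6 7)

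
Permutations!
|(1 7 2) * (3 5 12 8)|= 12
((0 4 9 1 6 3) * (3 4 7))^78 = (1 4)(6 9)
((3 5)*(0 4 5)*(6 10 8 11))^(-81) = ((0 4 5 3)(6 10 8 11))^(-81) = (0 3 5 4)(6 11 8 10)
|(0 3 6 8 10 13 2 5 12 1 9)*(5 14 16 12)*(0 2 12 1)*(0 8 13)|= 35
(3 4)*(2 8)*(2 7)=[0, 1, 8, 4, 3, 5, 6, 2, 7]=(2 8 7)(3 4)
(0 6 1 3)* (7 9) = (0 6 1 3)(7 9) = [6, 3, 2, 0, 4, 5, 1, 9, 8, 7]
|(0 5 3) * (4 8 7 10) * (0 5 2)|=|(0 2)(3 5)(4 8 7 10)|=4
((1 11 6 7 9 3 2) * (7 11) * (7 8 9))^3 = (1 3 8 2 9)(6 11)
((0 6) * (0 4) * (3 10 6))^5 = ((0 3 10 6 4))^5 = (10)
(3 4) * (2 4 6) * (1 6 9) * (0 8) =(0 8)(1 6 2 4 3 9) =[8, 6, 4, 9, 3, 5, 2, 7, 0, 1]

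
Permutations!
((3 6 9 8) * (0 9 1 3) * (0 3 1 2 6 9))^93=(9)(2 6)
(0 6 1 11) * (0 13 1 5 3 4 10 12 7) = (0 6 5 3 4 10 12 7)(1 11 13) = [6, 11, 2, 4, 10, 3, 5, 0, 8, 9, 12, 13, 7, 1]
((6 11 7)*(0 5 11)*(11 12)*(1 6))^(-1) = (0 6 1 7 11 12 5)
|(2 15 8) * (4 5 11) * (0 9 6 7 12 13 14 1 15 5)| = |(0 9 6 7 12 13 14 1 15 8 2 5 11 4)| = 14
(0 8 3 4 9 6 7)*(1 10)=(0 8 3 4 9 6 7)(1 10)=[8, 10, 2, 4, 9, 5, 7, 0, 3, 6, 1]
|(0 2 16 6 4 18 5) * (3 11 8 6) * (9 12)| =10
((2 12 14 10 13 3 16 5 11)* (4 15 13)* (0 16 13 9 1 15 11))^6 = (16)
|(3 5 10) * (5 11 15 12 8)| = |(3 11 15 12 8 5 10)| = 7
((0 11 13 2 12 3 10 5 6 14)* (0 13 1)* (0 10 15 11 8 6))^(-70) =(0 15 14 10 12 8 11 13 5 3 6 1 2)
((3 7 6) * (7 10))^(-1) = (3 6 7 10)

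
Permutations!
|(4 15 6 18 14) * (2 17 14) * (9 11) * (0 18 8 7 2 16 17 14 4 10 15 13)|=42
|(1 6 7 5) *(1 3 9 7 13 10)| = |(1 6 13 10)(3 9 7 5)| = 4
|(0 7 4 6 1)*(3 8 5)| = 15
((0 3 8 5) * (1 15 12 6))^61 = (0 3 8 5)(1 15 12 6)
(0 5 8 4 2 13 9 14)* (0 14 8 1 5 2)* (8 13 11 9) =(14)(0 2 11 9 13 8 4)(1 5) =[2, 5, 11, 3, 0, 1, 6, 7, 4, 13, 10, 9, 12, 8, 14]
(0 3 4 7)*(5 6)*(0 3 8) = (0 8)(3 4 7)(5 6) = [8, 1, 2, 4, 7, 6, 5, 3, 0]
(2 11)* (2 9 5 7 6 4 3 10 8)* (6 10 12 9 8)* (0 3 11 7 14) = (0 3 12 9 5 14)(2 7 10 6 4 11 8) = [3, 1, 7, 12, 11, 14, 4, 10, 2, 5, 6, 8, 9, 13, 0]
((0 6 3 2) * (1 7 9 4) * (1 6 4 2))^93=(0 7 6 2 1 4 9 3)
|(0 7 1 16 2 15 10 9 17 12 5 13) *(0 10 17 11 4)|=14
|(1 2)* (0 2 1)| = 2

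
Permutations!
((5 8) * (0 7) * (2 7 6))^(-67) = (0 6 2 7)(5 8) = ((0 6 2 7)(5 8))^(-67)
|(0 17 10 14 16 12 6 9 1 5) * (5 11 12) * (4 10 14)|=10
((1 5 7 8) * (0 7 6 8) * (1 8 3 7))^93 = (8)(0 6)(1 3)(5 7)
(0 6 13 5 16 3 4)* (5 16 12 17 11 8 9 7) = (0 6 13 16 3 4)(5 12 17 11 8 9 7) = [6, 1, 2, 4, 0, 12, 13, 5, 9, 7, 10, 8, 17, 16, 14, 15, 3, 11]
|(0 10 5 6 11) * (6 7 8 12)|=8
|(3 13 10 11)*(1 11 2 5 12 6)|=|(1 11 3 13 10 2 5 12 6)|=9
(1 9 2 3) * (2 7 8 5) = (1 9 7 8 5 2 3) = [0, 9, 3, 1, 4, 2, 6, 8, 5, 7]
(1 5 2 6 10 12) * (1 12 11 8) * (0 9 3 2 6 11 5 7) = (12)(0 9 3 2 11 8 1 7)(5 6 10) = [9, 7, 11, 2, 4, 6, 10, 0, 1, 3, 5, 8, 12]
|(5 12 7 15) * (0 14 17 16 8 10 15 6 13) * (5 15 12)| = |(0 14 17 16 8 10 12 7 6 13)| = 10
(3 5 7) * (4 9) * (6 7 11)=(3 5 11 6 7)(4 9)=[0, 1, 2, 5, 9, 11, 7, 3, 8, 4, 10, 6]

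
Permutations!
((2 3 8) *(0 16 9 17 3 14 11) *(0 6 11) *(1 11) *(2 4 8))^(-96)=(0 9 3 14 16 17 2)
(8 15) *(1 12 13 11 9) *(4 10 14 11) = (1 12 13 4 10 14 11 9)(8 15) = [0, 12, 2, 3, 10, 5, 6, 7, 15, 1, 14, 9, 13, 4, 11, 8]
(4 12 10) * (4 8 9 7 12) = (7 12 10 8 9) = [0, 1, 2, 3, 4, 5, 6, 12, 9, 7, 8, 11, 10]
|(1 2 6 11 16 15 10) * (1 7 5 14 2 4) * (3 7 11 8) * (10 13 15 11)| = 14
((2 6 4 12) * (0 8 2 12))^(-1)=(12)(0 4 6 2 8)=((12)(0 8 2 6 4))^(-1)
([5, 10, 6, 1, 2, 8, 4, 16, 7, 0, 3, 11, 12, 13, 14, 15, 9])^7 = [5, 10, 6, 1, 2, 8, 4, 16, 7, 0, 3, 11, 12, 13, 14, 15, 9]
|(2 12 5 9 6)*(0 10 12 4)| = |(0 10 12 5 9 6 2 4)| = 8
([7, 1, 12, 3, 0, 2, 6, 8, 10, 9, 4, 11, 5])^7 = (0 8 4 7 10)(2 12 5)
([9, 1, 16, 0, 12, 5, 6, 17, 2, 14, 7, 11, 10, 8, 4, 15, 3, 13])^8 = [13, 1, 10, 17, 16, 5, 6, 9, 12, 8, 0, 11, 3, 4, 2, 15, 7, 14]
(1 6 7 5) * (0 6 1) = (0 6 7 5) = [6, 1, 2, 3, 4, 0, 7, 5]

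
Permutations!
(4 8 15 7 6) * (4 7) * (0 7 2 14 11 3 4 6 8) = (0 7 8 15 6 2 14 11 3 4) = [7, 1, 14, 4, 0, 5, 2, 8, 15, 9, 10, 3, 12, 13, 11, 6]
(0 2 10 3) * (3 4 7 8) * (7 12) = (0 2 10 4 12 7 8 3) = [2, 1, 10, 0, 12, 5, 6, 8, 3, 9, 4, 11, 7]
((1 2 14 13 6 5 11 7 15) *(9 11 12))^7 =((1 2 14 13 6 5 12 9 11 7 15))^7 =(1 9 13 15 12 14 7 5 2 11 6)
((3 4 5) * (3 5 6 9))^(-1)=(3 9 6 4)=((3 4 6 9))^(-1)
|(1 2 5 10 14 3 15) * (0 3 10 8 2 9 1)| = |(0 3 15)(1 9)(2 5 8)(10 14)| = 6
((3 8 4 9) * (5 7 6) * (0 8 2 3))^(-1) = ((0 8 4 9)(2 3)(5 7 6))^(-1) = (0 9 4 8)(2 3)(5 6 7)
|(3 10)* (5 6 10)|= |(3 5 6 10)|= 4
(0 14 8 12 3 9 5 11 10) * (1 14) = [1, 14, 2, 9, 4, 11, 6, 7, 12, 5, 0, 10, 3, 13, 8] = (0 1 14 8 12 3 9 5 11 10)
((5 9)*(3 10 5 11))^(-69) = ((3 10 5 9 11))^(-69) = (3 10 5 9 11)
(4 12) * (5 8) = (4 12)(5 8) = [0, 1, 2, 3, 12, 8, 6, 7, 5, 9, 10, 11, 4]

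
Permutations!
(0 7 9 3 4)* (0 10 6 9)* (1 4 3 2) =(0 7)(1 4 10 6 9 2) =[7, 4, 1, 3, 10, 5, 9, 0, 8, 2, 6]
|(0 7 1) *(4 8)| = |(0 7 1)(4 8)| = 6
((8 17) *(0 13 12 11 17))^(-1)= (0 8 17 11 12 13)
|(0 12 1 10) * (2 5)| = |(0 12 1 10)(2 5)| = 4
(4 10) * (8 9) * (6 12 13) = (4 10)(6 12 13)(8 9) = [0, 1, 2, 3, 10, 5, 12, 7, 9, 8, 4, 11, 13, 6]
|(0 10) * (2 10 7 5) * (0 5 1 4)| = |(0 7 1 4)(2 10 5)| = 12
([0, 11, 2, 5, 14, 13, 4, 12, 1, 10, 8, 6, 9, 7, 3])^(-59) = (1 5 8 3 10 14 9 4 12 6 7 11 13)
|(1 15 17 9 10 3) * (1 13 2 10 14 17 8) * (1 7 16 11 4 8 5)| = 60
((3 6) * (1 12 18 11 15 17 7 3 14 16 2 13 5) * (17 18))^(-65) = (1 12 17 7 3 6 14 16 2 13 5)(11 15 18)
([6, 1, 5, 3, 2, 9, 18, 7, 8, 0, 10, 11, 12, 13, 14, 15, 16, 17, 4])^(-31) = (0 2 6 5 18 9 4)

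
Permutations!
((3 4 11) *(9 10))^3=(11)(9 10)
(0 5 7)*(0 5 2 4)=(0 2 4)(5 7)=[2, 1, 4, 3, 0, 7, 6, 5]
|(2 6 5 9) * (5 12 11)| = 6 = |(2 6 12 11 5 9)|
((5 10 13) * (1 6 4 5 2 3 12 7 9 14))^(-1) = ((1 6 4 5 10 13 2 3 12 7 9 14))^(-1) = (1 14 9 7 12 3 2 13 10 5 4 6)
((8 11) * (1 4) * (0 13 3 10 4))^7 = ((0 13 3 10 4 1)(8 11))^7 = (0 13 3 10 4 1)(8 11)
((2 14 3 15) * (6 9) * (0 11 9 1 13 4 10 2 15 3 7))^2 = (15)(0 9 1 4 2 7 11 6 13 10 14)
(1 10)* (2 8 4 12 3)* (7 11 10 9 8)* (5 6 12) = (1 9 8 4 5 6 12 3 2 7 11 10) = [0, 9, 7, 2, 5, 6, 12, 11, 4, 8, 1, 10, 3]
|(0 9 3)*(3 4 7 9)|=|(0 3)(4 7 9)|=6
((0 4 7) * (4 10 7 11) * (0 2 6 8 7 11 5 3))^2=(0 11 5)(2 8)(3 10 4)(6 7)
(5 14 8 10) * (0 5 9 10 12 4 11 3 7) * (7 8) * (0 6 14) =(0 5)(3 8 12 4 11)(6 14 7)(9 10) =[5, 1, 2, 8, 11, 0, 14, 6, 12, 10, 9, 3, 4, 13, 7]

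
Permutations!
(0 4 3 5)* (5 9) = (0 4 3 9 5) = [4, 1, 2, 9, 3, 0, 6, 7, 8, 5]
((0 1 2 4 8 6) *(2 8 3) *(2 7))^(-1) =((0 1 8 6)(2 4 3 7))^(-1) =(0 6 8 1)(2 7 3 4)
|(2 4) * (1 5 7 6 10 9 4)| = 8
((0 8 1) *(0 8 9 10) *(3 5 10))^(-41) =(0 10 5 3 9)(1 8)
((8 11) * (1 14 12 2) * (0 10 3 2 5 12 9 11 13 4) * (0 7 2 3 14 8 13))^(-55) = (14)(5 12)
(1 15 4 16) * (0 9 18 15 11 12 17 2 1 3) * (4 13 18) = (0 9 4 16 3)(1 11 12 17 2)(13 18 15) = [9, 11, 1, 0, 16, 5, 6, 7, 8, 4, 10, 12, 17, 18, 14, 13, 3, 2, 15]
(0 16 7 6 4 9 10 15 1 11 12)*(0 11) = (0 16 7 6 4 9 10 15 1)(11 12) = [16, 0, 2, 3, 9, 5, 4, 6, 8, 10, 15, 12, 11, 13, 14, 1, 7]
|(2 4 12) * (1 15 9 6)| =12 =|(1 15 9 6)(2 4 12)|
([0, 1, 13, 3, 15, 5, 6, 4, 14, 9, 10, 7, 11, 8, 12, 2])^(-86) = (2 12 15 14 4 8 7 13 11)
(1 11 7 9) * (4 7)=(1 11 4 7 9)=[0, 11, 2, 3, 7, 5, 6, 9, 8, 1, 10, 4]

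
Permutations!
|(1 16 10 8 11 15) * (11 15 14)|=|(1 16 10 8 15)(11 14)|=10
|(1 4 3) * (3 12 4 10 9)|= |(1 10 9 3)(4 12)|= 4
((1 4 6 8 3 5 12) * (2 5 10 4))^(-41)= ((1 2 5 12)(3 10 4 6 8))^(-41)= (1 12 5 2)(3 8 6 4 10)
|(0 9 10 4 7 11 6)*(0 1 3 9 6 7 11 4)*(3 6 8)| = 30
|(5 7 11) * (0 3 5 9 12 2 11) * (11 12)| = |(0 3 5 7)(2 12)(9 11)| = 4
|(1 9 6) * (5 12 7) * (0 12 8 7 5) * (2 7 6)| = |(0 12 5 8 6 1 9 2 7)| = 9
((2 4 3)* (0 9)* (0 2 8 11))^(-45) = ((0 9 2 4 3 8 11))^(-45) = (0 3 9 8 2 11 4)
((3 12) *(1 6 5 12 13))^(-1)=(1 13 3 12 5 6)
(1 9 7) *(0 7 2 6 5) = [7, 9, 6, 3, 4, 0, 5, 1, 8, 2] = (0 7 1 9 2 6 5)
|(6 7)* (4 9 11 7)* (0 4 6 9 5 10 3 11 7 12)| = 14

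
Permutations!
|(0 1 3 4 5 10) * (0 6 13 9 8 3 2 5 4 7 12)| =12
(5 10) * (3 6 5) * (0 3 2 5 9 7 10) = (0 3 6 9 7 10 2 5) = [3, 1, 5, 6, 4, 0, 9, 10, 8, 7, 2]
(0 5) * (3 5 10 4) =[10, 1, 2, 5, 3, 0, 6, 7, 8, 9, 4] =(0 10 4 3 5)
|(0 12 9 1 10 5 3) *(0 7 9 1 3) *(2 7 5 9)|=|(0 12 1 10 9 3 5)(2 7)|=14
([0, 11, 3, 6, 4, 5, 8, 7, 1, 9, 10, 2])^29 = (1 8 6 3 2 11)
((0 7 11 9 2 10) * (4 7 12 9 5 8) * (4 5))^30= (12)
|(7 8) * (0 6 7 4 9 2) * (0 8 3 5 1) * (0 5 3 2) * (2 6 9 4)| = 2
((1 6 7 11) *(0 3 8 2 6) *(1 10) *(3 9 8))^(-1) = ((0 9 8 2 6 7 11 10 1))^(-1) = (0 1 10 11 7 6 2 8 9)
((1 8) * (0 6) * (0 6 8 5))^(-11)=((0 8 1 5))^(-11)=(0 8 1 5)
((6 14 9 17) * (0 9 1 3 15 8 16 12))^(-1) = ((0 9 17 6 14 1 3 15 8 16 12))^(-1) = (0 12 16 8 15 3 1 14 6 17 9)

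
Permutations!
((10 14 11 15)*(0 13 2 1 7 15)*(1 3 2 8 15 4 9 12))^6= (0 11 14 10 15 8 13)(1 7 4 9 12)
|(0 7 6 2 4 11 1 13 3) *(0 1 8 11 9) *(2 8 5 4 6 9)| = |(0 7 9)(1 13 3)(2 6 8 11 5 4)| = 6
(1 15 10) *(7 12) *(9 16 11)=[0, 15, 2, 3, 4, 5, 6, 12, 8, 16, 1, 9, 7, 13, 14, 10, 11]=(1 15 10)(7 12)(9 16 11)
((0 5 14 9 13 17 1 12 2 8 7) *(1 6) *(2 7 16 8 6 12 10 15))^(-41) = (0 7 12 17 13 9 14 5)(1 6 2 15 10)(8 16)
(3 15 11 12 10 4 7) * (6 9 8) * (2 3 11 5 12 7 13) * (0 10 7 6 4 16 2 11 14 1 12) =(0 10 16 2 3 15 5)(1 12 7 14)(4 13 11 6 9 8) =[10, 12, 3, 15, 13, 0, 9, 14, 4, 8, 16, 6, 7, 11, 1, 5, 2]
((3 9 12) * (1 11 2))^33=(12)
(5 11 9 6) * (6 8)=(5 11 9 8 6)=[0, 1, 2, 3, 4, 11, 5, 7, 6, 8, 10, 9]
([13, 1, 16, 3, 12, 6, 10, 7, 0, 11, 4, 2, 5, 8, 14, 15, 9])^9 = [0, 1, 16, 3, 10, 12, 5, 7, 8, 11, 6, 2, 4, 13, 14, 15, 9]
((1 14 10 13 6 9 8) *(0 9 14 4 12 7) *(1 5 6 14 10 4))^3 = ((0 9 8 5 6 10 13 14 4 12 7))^3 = (0 5 13 12 9 6 14 7 8 10 4)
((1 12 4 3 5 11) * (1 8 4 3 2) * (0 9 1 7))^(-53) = (0 1 3 11 4 7 9 12 5 8 2)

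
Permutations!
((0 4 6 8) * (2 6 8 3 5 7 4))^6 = ((0 2 6 3 5 7 4 8))^6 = (0 4 5 6)(2 8 7 3)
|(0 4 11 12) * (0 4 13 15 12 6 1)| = 8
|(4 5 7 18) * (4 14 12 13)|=7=|(4 5 7 18 14 12 13)|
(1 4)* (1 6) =[0, 4, 2, 3, 6, 5, 1] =(1 4 6)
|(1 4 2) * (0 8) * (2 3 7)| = |(0 8)(1 4 3 7 2)| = 10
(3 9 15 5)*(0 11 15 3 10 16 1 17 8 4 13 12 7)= (0 11 15 5 10 16 1 17 8 4 13 12 7)(3 9)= [11, 17, 2, 9, 13, 10, 6, 0, 4, 3, 16, 15, 7, 12, 14, 5, 1, 8]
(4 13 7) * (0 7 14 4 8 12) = (0 7 8 12)(4 13 14) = [7, 1, 2, 3, 13, 5, 6, 8, 12, 9, 10, 11, 0, 14, 4]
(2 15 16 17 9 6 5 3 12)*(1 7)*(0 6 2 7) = [6, 0, 15, 12, 4, 3, 5, 1, 8, 2, 10, 11, 7, 13, 14, 16, 17, 9] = (0 6 5 3 12 7 1)(2 15 16 17 9)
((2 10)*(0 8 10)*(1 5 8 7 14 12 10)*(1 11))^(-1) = (0 2 10 12 14 7)(1 11 8 5)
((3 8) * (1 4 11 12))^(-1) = ((1 4 11 12)(3 8))^(-1) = (1 12 11 4)(3 8)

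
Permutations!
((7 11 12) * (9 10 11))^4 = ((7 9 10 11 12))^4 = (7 12 11 10 9)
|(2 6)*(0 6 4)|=4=|(0 6 2 4)|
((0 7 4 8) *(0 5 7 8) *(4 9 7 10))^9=(0 4 10 5 8)(7 9)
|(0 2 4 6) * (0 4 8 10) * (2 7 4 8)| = |(0 7 4 6 8 10)| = 6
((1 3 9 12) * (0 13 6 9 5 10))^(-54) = ((0 13 6 9 12 1 3 5 10))^(-54) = (13)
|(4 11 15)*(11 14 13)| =|(4 14 13 11 15)| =5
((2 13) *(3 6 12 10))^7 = (2 13)(3 10 12 6)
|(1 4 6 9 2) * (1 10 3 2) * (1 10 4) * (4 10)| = |(2 10 3)(4 6 9)| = 3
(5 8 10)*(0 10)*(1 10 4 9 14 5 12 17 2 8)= (0 4 9 14 5 1 10 12 17 2 8)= [4, 10, 8, 3, 9, 1, 6, 7, 0, 14, 12, 11, 17, 13, 5, 15, 16, 2]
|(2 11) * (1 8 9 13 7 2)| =7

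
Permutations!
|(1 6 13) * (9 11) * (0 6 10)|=10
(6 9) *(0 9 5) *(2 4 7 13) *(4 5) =(0 9 6 4 7 13 2 5) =[9, 1, 5, 3, 7, 0, 4, 13, 8, 6, 10, 11, 12, 2]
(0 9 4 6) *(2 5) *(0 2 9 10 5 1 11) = (0 10 5 9 4 6 2 1 11) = [10, 11, 1, 3, 6, 9, 2, 7, 8, 4, 5, 0]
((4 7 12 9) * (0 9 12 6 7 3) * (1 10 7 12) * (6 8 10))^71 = ((0 9 4 3)(1 6 12)(7 8 10))^71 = (0 3 4 9)(1 12 6)(7 10 8)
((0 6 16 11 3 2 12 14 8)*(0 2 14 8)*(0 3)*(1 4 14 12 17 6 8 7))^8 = (0 8 2 17 6 16 11)(1 14 12)(3 7 4)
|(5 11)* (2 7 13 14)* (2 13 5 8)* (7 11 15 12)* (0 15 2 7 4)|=|(0 15 12 4)(2 11 8 7 5)(13 14)|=20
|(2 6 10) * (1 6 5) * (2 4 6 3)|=|(1 3 2 5)(4 6 10)|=12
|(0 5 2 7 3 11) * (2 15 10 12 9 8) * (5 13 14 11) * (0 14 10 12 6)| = 8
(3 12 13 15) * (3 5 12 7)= (3 7)(5 12 13 15)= [0, 1, 2, 7, 4, 12, 6, 3, 8, 9, 10, 11, 13, 15, 14, 5]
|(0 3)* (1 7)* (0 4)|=|(0 3 4)(1 7)|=6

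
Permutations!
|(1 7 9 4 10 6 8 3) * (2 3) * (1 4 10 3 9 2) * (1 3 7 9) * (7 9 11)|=12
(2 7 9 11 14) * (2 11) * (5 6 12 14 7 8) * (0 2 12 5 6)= (0 2 8 6 5)(7 9 12 14 11)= [2, 1, 8, 3, 4, 0, 5, 9, 6, 12, 10, 7, 14, 13, 11]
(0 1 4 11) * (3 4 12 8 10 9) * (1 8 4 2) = (0 8 10 9 3 2 1 12 4 11) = [8, 12, 1, 2, 11, 5, 6, 7, 10, 3, 9, 0, 4]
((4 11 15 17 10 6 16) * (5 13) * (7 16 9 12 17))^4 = (4 16 7 15 11)(6 10 17 12 9)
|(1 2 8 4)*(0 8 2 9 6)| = |(0 8 4 1 9 6)| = 6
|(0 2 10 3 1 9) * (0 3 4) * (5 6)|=|(0 2 10 4)(1 9 3)(5 6)|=12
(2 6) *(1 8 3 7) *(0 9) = (0 9)(1 8 3 7)(2 6) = [9, 8, 6, 7, 4, 5, 2, 1, 3, 0]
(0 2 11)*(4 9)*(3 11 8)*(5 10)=(0 2 8 3 11)(4 9)(5 10)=[2, 1, 8, 11, 9, 10, 6, 7, 3, 4, 5, 0]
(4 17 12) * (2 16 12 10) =(2 16 12 4 17 10) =[0, 1, 16, 3, 17, 5, 6, 7, 8, 9, 2, 11, 4, 13, 14, 15, 12, 10]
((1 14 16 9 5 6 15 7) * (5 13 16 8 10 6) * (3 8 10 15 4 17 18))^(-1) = ((1 14 10 6 4 17 18 3 8 15 7)(9 13 16))^(-1) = (1 7 15 8 3 18 17 4 6 10 14)(9 16 13)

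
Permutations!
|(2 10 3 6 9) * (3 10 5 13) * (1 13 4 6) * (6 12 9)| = 15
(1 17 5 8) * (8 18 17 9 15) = [0, 9, 2, 3, 4, 18, 6, 7, 1, 15, 10, 11, 12, 13, 14, 8, 16, 5, 17] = (1 9 15 8)(5 18 17)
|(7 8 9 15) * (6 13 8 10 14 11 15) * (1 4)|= |(1 4)(6 13 8 9)(7 10 14 11 15)|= 20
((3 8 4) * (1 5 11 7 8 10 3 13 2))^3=(1 7 13 5 8 2 11 4)(3 10)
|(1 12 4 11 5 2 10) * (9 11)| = |(1 12 4 9 11 5 2 10)| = 8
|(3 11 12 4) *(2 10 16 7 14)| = 20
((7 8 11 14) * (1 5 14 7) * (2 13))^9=(14)(2 13)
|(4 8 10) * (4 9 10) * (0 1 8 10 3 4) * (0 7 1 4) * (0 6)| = 6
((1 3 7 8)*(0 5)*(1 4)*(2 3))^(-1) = (0 5)(1 4 8 7 3 2)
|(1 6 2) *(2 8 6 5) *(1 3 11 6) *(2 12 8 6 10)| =|(1 5 12 8)(2 3 11 10)| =4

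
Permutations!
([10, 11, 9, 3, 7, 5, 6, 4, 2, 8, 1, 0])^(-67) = [10, 11, 8, 3, 7, 5, 6, 4, 9, 2, 1, 0]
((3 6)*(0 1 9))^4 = ((0 1 9)(3 6))^4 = (0 1 9)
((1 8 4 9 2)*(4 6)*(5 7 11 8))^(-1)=(1 2 9 4 6 8 11 7 5)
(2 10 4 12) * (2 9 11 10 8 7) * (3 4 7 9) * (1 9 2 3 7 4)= [0, 9, 8, 1, 12, 5, 6, 3, 2, 11, 4, 10, 7]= (1 9 11 10 4 12 7 3)(2 8)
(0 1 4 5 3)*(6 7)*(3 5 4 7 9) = (0 1 7 6 9 3) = [1, 7, 2, 0, 4, 5, 9, 6, 8, 3]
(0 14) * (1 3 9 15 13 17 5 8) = (0 14)(1 3 9 15 13 17 5 8) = [14, 3, 2, 9, 4, 8, 6, 7, 1, 15, 10, 11, 12, 17, 0, 13, 16, 5]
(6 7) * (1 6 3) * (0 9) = (0 9)(1 6 7 3) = [9, 6, 2, 1, 4, 5, 7, 3, 8, 0]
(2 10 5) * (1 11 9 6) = (1 11 9 6)(2 10 5) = [0, 11, 10, 3, 4, 2, 1, 7, 8, 6, 5, 9]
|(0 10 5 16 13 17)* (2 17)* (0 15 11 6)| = 10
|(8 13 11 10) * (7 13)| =5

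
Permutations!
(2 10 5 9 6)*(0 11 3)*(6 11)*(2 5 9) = (0 6 5 2 10 9 11 3) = [6, 1, 10, 0, 4, 2, 5, 7, 8, 11, 9, 3]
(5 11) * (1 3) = (1 3)(5 11) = [0, 3, 2, 1, 4, 11, 6, 7, 8, 9, 10, 5]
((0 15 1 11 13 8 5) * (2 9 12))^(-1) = (0 5 8 13 11 1 15)(2 12 9)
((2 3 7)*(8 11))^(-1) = (2 7 3)(8 11)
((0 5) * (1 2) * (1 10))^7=((0 5)(1 2 10))^7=(0 5)(1 2 10)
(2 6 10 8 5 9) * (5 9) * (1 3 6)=(1 3 6 10 8 9 2)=[0, 3, 1, 6, 4, 5, 10, 7, 9, 2, 8]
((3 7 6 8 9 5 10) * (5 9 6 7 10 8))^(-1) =(3 10)(5 6 8)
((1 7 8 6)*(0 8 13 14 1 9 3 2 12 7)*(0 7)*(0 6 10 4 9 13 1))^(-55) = ((0 8 10 4 9 3 2 12 6 13 14)(1 7))^(-55) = (14)(1 7)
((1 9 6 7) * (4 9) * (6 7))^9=(1 4 9 7)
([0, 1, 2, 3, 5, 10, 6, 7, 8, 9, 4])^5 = [0, 1, 2, 3, 10, 4, 6, 7, 8, 9, 5]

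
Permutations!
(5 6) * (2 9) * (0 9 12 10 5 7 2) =(0 9)(2 12 10 5 6 7) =[9, 1, 12, 3, 4, 6, 7, 2, 8, 0, 5, 11, 10]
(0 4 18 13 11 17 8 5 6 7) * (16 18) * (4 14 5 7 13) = (0 14 5 6 13 11 17 8 7)(4 16 18) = [14, 1, 2, 3, 16, 6, 13, 0, 7, 9, 10, 17, 12, 11, 5, 15, 18, 8, 4]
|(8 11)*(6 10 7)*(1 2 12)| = 6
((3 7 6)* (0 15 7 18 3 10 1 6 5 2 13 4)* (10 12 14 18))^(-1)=(0 4 13 2 5 7 15)(1 10 3 18 14 12 6)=((0 15 7 5 2 13 4)(1 6 12 14 18 3 10))^(-1)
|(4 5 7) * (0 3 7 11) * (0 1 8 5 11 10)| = 9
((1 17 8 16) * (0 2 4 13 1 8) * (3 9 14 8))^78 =(17)(3 8 9 16 14)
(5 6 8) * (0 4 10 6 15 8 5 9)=(0 4 10 6 5 15 8 9)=[4, 1, 2, 3, 10, 15, 5, 7, 9, 0, 6, 11, 12, 13, 14, 8]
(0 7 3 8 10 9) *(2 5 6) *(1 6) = (0 7 3 8 10 9)(1 6 2 5) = [7, 6, 5, 8, 4, 1, 2, 3, 10, 0, 9]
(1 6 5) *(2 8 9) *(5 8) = (1 6 8 9 2 5) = [0, 6, 5, 3, 4, 1, 8, 7, 9, 2]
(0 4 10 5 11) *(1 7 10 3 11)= [4, 7, 2, 11, 3, 1, 6, 10, 8, 9, 5, 0]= (0 4 3 11)(1 7 10 5)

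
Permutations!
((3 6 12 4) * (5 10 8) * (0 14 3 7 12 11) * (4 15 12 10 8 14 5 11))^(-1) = (0 11 8 5)(3 14 10 7 4 6)(12 15)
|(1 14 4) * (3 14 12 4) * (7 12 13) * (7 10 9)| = |(1 13 10 9 7 12 4)(3 14)| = 14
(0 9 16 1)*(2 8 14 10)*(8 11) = (0 9 16 1)(2 11 8 14 10) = [9, 0, 11, 3, 4, 5, 6, 7, 14, 16, 2, 8, 12, 13, 10, 15, 1]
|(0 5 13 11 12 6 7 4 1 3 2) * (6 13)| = |(0 5 6 7 4 1 3 2)(11 12 13)| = 24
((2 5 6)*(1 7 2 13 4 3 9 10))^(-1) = (1 10 9 3 4 13 6 5 2 7)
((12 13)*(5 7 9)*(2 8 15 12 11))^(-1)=(2 11 13 12 15 8)(5 9 7)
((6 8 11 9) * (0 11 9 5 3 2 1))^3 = (0 3)(1 5)(2 11)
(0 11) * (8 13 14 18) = (0 11)(8 13 14 18) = [11, 1, 2, 3, 4, 5, 6, 7, 13, 9, 10, 0, 12, 14, 18, 15, 16, 17, 8]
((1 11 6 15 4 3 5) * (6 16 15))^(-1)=((1 11 16 15 4 3 5))^(-1)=(1 5 3 4 15 16 11)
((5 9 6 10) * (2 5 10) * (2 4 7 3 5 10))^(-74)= (10)(3 4 9)(5 7 6)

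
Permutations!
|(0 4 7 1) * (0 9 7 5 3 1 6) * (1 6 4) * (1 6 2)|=|(0 6)(1 9 7 4 5 3 2)|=14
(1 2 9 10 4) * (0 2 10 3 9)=[2, 10, 0, 9, 1, 5, 6, 7, 8, 3, 4]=(0 2)(1 10 4)(3 9)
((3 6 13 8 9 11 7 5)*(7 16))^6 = (3 16 8)(5 11 13)(6 7 9)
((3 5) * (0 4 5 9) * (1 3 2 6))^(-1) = (0 9 3 1 6 2 5 4)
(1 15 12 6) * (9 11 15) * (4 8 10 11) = (1 9 4 8 10 11 15 12 6) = [0, 9, 2, 3, 8, 5, 1, 7, 10, 4, 11, 15, 6, 13, 14, 12]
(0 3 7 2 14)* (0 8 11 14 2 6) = (0 3 7 6)(8 11 14) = [3, 1, 2, 7, 4, 5, 0, 6, 11, 9, 10, 14, 12, 13, 8]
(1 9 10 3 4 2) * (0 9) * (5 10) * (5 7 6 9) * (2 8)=[5, 0, 1, 4, 8, 10, 9, 6, 2, 7, 3]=(0 5 10 3 4 8 2 1)(6 9 7)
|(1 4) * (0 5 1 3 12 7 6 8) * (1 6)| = 20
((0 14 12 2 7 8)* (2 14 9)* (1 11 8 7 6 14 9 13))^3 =((0 13 1 11 8)(2 6 14 12 9))^3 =(0 11 13 8 1)(2 12 6 9 14)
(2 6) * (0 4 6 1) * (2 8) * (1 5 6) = (0 4 1)(2 5 6 8) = [4, 0, 5, 3, 1, 6, 8, 7, 2]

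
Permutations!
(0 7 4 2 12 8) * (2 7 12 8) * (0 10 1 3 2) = (0 12)(1 3 2 8 10)(4 7) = [12, 3, 8, 2, 7, 5, 6, 4, 10, 9, 1, 11, 0]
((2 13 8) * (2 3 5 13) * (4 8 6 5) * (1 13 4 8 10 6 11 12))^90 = (1 11)(4 6)(5 10)(12 13)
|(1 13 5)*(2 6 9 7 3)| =15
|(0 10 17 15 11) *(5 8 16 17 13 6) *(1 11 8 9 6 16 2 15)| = |(0 10 13 16 17 1 11)(2 15 8)(5 9 6)| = 21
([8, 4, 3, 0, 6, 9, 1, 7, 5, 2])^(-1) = [3, 6, 9, 2, 1, 8, 4, 7, 0, 5]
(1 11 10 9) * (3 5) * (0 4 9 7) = [4, 11, 2, 5, 9, 3, 6, 0, 8, 1, 7, 10] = (0 4 9 1 11 10 7)(3 5)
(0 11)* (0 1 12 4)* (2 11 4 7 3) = (0 4)(1 12 7 3 2 11) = [4, 12, 11, 2, 0, 5, 6, 3, 8, 9, 10, 1, 7]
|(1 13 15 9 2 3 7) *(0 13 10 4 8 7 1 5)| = |(0 13 15 9 2 3 1 10 4 8 7 5)| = 12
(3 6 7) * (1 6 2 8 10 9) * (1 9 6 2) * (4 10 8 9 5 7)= (1 2 9 5 7 3)(4 10 6)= [0, 2, 9, 1, 10, 7, 4, 3, 8, 5, 6]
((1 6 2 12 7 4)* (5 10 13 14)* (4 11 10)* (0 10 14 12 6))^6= (0 14 13 4 7)(1 11 10 5 12)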